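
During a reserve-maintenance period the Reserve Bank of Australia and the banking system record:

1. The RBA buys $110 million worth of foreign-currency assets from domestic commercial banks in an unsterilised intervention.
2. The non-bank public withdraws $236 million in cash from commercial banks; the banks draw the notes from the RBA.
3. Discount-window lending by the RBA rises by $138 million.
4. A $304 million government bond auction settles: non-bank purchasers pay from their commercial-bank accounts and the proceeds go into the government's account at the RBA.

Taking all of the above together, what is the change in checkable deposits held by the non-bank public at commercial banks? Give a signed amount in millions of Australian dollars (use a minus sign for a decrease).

-$540 million

RBA balance sheet:
  Assets:      Loans to banks +$138M, Foreign assets +$110M
  Liabilities: Bank reserves −$292M, Currency in circulation +$236M, Government deposits +$304M
Commercial banking system:
  Assets:      Reserves at CB −$292M, Foreign assets −$110M
  Liabilities: Checkable deposits −$540M, Borrowings from CB +$138M
So the change in checkable deposits held by the non-bank public at commercial banks is -$540 million.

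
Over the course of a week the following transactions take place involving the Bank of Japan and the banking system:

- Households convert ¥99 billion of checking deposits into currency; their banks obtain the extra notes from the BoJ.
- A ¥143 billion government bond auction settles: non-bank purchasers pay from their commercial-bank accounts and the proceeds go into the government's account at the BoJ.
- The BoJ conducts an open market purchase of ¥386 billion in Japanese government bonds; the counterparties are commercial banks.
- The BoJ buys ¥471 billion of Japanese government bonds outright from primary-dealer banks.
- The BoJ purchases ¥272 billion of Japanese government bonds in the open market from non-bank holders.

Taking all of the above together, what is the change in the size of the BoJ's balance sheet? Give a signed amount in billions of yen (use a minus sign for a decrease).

+¥1129 billion

BoJ balance sheet:
  Assets:      Securities +¥1129B
  Liabilities: Bank reserves +¥887B, Currency in circulation +¥99B, Government deposits +¥143B
Commercial banking system:
  Assets:      Reserves at CB +¥887B, Securities −¥857B
  Liabilities: Checkable deposits +¥30B
Change in total BoJ assets = +¥1129 billion.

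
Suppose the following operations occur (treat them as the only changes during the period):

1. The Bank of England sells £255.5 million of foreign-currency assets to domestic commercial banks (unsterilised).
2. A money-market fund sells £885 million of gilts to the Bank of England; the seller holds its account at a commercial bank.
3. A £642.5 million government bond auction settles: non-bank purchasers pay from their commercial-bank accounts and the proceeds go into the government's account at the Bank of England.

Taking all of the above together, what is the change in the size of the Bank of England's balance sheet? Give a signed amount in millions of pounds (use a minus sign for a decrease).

+£629.5 million

Bank of England balance sheet:
  Assets:      Securities +£885M, Foreign assets −£255.5M
  Liabilities: Bank reserves −£13M, Government deposits +£642.5M
Commercial banking system:
  Assets:      Reserves at CB −£13M, Foreign assets +£255.5M
  Liabilities: Checkable deposits +£242.5M
Change in total Bank of England assets = +£629.5 million.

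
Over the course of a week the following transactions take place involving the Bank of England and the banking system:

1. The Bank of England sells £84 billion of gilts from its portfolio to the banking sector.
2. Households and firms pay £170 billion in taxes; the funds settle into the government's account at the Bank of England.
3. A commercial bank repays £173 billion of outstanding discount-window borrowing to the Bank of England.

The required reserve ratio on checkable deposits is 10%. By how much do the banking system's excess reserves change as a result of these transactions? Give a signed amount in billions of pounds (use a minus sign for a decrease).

OMO sale (to banks) £84 billion: reserves −£84B, deposits 0.
Government account inflow £170 billion: reserves −£170B, deposits −£170B.
Discount-window repayment £173 billion: reserves −£173B, deposits 0.
Totals: Δreserves = −£427B, Δdeposits = −£170B.
Δrequired reserves = 10% × −£170B = −£17B.
Δexcess reserves = Δreserves − Δrequired = −£427B − (−£17B) = -£410 billion.

-£410 billion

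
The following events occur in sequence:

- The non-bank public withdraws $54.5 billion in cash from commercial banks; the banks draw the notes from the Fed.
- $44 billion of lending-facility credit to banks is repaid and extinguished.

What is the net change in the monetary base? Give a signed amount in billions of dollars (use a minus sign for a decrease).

-$44 billion

Fed balance sheet:
  Assets:      Loans to banks −$44B
  Liabilities: Bank reserves −$98.5B, Currency in circulation +$54.5B
Commercial banking system:
  Assets:      Reserves at CB −$98.5B
  Liabilities: Checkable deposits −$54.5B, Borrowings from CB −$44B
Monetary base = currency + reserves: +$54.5B + (−$98.5B) = -$44 billion.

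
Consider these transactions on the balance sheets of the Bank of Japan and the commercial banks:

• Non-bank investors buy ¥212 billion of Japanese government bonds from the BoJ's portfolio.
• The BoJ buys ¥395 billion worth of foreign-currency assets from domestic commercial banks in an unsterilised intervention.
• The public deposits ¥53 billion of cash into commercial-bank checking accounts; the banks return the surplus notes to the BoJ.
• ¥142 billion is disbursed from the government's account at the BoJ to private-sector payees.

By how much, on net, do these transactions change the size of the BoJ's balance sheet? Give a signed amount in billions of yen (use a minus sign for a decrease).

+¥183 billion

Asset sale (to non-banks) ¥212 billion: a BoJ asset is shed → −¥212B.
FX purchase ¥395 billion: a BoJ asset is acquired → +¥395B.
Currency deposit ¥53 billion: only the composition of liabilities changes → 0.
Government spending ¥142 billion: only the composition of liabilities changes → 0.
Net: −212 + 395 + 0 + 0 = +¥183 billion.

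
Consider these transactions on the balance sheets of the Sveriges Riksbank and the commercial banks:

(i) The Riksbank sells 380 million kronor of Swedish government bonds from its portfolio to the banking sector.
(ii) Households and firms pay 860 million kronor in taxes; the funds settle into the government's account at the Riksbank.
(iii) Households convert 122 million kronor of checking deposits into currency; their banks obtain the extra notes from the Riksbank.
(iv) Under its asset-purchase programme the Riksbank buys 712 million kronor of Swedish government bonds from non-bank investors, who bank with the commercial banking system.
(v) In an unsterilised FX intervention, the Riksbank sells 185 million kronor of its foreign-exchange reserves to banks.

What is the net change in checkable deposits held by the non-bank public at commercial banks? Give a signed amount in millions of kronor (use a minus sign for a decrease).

OMO sale (to banks) 380 million kronor: the counterparty is a bank, so public deposits are unchanged → 0.
Government account inflow 860 million kronor: non-bank counterparties' bank balances fall → −860M.
Currency withdrawal 122 million kronor: non-bank counterparties' bank balances fall → −122M.
Asset purchase (from non-banks) 712 million kronor: non-bank counterparties' bank balances rise → +712M.
FX sale 185 million kronor: the counterparty is a bank, so public deposits are unchanged → 0.
Net: 0 − 860 − 122 + 712 + 0 = -270 million.

-270 million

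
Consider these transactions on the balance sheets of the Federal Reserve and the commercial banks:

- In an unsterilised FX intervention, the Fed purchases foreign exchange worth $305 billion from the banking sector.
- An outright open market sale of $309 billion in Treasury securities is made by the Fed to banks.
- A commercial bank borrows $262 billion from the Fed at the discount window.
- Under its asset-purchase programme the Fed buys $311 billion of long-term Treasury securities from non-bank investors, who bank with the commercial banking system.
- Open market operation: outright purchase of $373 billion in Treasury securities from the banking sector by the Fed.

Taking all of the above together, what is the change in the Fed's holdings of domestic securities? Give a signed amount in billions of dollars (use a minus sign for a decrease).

+$375 billion

Fed balance sheet:
  Assets:      Securities +$375B, Loans to banks +$262B, Foreign assets +$305B
  Liabilities: Bank reserves +$942B
Commercial banking system:
  Assets:      Reserves at CB +$942B, Securities −$64B, Foreign assets −$305B
  Liabilities: Checkable deposits +$311B, Borrowings from CB +$262B
So the change in the Fed's holdings of domestic securities is +$375 billion.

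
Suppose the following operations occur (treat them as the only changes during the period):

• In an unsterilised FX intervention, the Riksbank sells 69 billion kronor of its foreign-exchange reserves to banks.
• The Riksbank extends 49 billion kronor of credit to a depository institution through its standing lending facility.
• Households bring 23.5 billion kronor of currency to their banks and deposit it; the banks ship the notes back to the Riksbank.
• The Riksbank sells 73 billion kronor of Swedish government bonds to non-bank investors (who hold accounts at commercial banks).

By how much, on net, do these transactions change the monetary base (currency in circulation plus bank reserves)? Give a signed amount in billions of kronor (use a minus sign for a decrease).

Riksbank balance sheet:
  Assets:      Securities −73B, Loans to banks +49B, Foreign assets −69B
  Liabilities: Bank reserves −69.5B, Currency in circulation −23.5B
Monetary base = currency + reserves: −23.5B + (−69.5B) = -93 billion.

-93 billion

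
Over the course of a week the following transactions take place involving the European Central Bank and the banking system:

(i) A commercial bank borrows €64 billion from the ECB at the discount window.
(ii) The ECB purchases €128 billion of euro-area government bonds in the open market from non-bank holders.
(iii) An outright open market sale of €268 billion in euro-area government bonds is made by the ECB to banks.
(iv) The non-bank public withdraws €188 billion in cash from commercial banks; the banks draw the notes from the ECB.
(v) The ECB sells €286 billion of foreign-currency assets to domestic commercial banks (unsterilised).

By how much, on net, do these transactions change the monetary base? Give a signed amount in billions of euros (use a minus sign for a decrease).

-€362 billion

Discount-window loan €64 billion: ECB balance sheet expands → +€64B.
Asset purchase (from non-banks) €128 billion: ECB balance sheet expands → +€128B.
OMO sale (to banks) €268 billion: ECB balance sheet contracts → −€268B.
Currency withdrawal €188 billion: just a shift between currency and reserves — both are base money → 0.
FX sale €286 billion: ECB balance sheet contracts → −€286B.
Net: 64 + 128 − 268 + 0 − 286 = -€362 billion.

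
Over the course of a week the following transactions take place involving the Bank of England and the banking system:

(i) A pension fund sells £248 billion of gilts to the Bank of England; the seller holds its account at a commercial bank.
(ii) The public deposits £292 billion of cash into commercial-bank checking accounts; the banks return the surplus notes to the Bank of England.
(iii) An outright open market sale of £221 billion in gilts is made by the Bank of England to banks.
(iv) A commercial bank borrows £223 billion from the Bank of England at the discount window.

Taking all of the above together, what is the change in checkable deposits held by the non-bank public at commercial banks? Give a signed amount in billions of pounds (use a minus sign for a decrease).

+£540 billion

Asset purchase (from non-banks) £248 billion: non-bank counterparties' bank balances rise → +£248B.
Currency deposit £292 billion: non-bank counterparties' bank balances rise → +£292B.
OMO sale (to banks) £221 billion: the counterparty is a bank, so public deposits are unchanged → 0.
Discount-window loan £223 billion: the counterparty is a bank, so public deposits are unchanged → 0.
Net: 248 + 292 + 0 + 0 = +£540 billion.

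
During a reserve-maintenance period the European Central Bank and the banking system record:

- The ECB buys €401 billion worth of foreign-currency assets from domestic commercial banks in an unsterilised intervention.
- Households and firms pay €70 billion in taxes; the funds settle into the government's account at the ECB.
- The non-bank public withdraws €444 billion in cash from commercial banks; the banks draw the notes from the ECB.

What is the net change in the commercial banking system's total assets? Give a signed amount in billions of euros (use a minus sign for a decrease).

FX purchase €401 billion: just an asset swap on bank balance sheets → 0.
Government account inflow €70 billion: bank balance sheets shrink → −€70B.
Currency withdrawal €444 billion: bank balance sheets shrink → −€444B.
Net: 0 − 70 − 444 = -€514 billion.

-€514 billion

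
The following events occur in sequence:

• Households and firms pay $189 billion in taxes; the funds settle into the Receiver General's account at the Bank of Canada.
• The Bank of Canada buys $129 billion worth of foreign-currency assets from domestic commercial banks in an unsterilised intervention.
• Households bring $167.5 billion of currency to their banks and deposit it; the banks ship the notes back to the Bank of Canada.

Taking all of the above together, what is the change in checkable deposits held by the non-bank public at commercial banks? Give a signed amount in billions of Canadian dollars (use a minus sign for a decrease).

Government account inflow $189 billion: non-bank counterparties' bank balances fall → −$189B.
FX purchase $129 billion: the counterparty is a bank, so public deposits are unchanged → 0.
Currency deposit $167.5 billion: non-bank counterparties' bank balances rise → +$167.5B.
Net: −189 + 0 + 167.5 = -$21.5 billion.

-$21.5 billion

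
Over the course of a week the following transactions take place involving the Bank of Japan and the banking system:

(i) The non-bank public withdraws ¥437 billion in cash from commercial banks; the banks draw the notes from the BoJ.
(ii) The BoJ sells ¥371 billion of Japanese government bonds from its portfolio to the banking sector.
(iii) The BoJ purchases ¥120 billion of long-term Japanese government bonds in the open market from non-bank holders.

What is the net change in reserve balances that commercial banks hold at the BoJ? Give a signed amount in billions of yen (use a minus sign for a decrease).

Currency withdrawal ¥437 billion: banks swap reserves for currency → −¥437B.
OMO sale (to banks) ¥371 billion: the buying banks pay out of their reserve balances → −¥371B.
Asset purchase (from non-banks) ¥120 billion: the BoJ pays by crediting reserve accounts → +¥120B.
Net: −437 − 371 + 120 = -¥688 billion.

-¥688 billion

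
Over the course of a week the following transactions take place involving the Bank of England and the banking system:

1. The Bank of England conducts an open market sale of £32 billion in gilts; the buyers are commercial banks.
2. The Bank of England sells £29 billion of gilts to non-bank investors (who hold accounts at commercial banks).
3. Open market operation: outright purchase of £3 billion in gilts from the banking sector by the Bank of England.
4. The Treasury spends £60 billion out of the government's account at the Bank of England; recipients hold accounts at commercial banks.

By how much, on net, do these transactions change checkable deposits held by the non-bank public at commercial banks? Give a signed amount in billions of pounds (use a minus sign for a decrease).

+£31 billion

Bank of England balance sheet:
  Assets:      Securities −£58B
  Liabilities: Bank reserves +£2B, Government deposits −£60B
Commercial banking system:
  Assets:      Reserves at CB +£2B, Securities +£29B
  Liabilities: Checkable deposits +£31B
So the change in checkable deposits held by the non-bank public at commercial banks is +£31 billion.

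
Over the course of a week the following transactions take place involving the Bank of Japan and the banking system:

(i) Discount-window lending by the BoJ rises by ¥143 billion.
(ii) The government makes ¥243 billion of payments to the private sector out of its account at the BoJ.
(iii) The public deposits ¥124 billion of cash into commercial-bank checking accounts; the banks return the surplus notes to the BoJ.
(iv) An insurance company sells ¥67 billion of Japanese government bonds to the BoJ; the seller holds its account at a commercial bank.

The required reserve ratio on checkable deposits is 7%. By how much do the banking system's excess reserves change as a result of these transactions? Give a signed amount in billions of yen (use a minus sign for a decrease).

Discount-window loan ¥143 billion: reserves +¥143B, deposits 0.
Government spending ¥243 billion: reserves +¥243B, deposits +¥243B.
Currency deposit ¥124 billion: reserves +¥124B, deposits +¥124B.
Asset purchase (from non-banks) ¥67 billion: reserves +¥67B, deposits +¥67B.
Totals: Δreserves = +¥577B, Δdeposits = +¥434B.
Δrequired reserves = 7% × +¥434B = +¥30.38B.
Δexcess reserves = Δreserves − Δrequired = +¥577B − (+¥30.38B) = +¥546.62 billion.

+¥546.62 billion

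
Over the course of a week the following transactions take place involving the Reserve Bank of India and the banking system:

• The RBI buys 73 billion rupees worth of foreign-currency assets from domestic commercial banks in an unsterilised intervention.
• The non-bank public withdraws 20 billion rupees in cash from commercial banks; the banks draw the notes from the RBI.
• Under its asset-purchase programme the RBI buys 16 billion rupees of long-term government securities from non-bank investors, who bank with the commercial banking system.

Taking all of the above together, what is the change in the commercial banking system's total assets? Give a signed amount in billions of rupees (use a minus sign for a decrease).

FX purchase 73 billion rupees: just an asset swap on bank balance sheets → 0.
Currency withdrawal 20 billion rupees: bank balance sheets shrink → −20B.
Asset purchase (from non-banks) 16 billion rupees: bank balance sheets expand → +16B.
Net: 0 − 20 + 16 = -4 billion.

-4 billion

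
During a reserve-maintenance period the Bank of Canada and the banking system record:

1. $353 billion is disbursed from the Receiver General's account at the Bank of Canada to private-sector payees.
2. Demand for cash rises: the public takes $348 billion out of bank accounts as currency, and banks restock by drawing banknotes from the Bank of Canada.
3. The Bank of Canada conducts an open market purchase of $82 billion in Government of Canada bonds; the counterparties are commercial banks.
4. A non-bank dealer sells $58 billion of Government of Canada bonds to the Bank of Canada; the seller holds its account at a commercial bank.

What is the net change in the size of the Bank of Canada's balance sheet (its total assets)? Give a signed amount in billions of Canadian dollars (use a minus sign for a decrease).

Bank of Canada balance sheet:
  Assets:      Securities +$140B
  Liabilities: Bank reserves +$145B, Currency in circulation +$348B, Government deposits −$353B
Commercial banking system:
  Assets:      Reserves at CB +$145B, Securities −$82B
  Liabilities: Checkable deposits +$63B
Change in total Bank of Canada assets = +$140 billion.

+$140 billion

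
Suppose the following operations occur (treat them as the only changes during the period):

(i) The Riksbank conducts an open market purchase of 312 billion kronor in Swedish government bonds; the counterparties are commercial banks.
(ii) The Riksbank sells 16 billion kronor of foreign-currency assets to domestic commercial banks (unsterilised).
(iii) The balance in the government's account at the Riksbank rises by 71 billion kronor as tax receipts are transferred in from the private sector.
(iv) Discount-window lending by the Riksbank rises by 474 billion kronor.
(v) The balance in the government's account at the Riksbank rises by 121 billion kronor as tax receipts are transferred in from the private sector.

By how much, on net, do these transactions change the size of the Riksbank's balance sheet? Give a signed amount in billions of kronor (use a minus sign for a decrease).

+770 billion

Riksbank balance sheet:
  Assets:      Securities +312B, Loans to banks +474B, Foreign assets −16B
  Liabilities: Bank reserves +578B, Government deposits +192B
Commercial banking system:
  Assets:      Reserves at CB +578B, Securities −312B, Foreign assets +16B
  Liabilities: Checkable deposits −192B, Borrowings from CB +474B
Change in total Riksbank assets = +770 billion.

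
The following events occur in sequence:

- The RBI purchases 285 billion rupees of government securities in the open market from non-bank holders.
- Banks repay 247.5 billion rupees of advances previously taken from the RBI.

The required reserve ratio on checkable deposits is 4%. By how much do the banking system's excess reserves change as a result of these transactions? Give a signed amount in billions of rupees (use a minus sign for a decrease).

+26.1 billion

Asset purchase (from non-banks) 285 billion rupees: reserves +285B, deposits +285B.
Discount-window repayment 247.5 billion rupees: reserves −247.5B, deposits 0.
Totals: Δreserves = +37.5B, Δdeposits = +285B.
Δrequired reserves = 4% × +285B = +11.4B.
Δexcess reserves = Δreserves − Δrequired = +37.5B − (+11.4B) = +26.1 billion.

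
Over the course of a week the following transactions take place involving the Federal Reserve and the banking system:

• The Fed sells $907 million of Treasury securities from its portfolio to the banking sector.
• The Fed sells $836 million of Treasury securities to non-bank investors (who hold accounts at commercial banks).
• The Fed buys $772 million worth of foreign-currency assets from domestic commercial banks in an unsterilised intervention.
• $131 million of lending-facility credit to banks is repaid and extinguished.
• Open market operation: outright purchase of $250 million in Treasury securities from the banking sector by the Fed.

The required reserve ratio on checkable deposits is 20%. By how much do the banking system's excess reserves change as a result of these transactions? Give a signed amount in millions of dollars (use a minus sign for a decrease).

OMO sale (to banks) $907 million: reserves −$907M, deposits 0.
Asset sale (to non-banks) $836 million: reserves −$836M, deposits −$836M.
FX purchase $772 million: reserves +$772M, deposits 0.
Discount-window repayment $131 million: reserves −$131M, deposits 0.
OMO purchase (from banks) $250 million: reserves +$250M, deposits 0.
Totals: Δreserves = −$852M, Δdeposits = −$836M.
Δrequired reserves = 20% × −$836M = −$167.2M.
Δexcess reserves = Δreserves − Δrequired = −$852M − (−$167.2M) = -$684.8 million.

-$684.8 million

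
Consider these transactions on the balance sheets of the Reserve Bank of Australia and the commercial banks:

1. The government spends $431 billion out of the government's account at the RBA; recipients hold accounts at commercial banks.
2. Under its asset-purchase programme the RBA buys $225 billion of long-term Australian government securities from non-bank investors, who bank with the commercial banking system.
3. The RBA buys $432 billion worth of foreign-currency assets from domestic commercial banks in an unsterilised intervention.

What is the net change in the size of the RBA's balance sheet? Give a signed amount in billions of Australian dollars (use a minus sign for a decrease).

Government spending $431 billion: only the composition of liabilities changes → 0.
Asset purchase (from non-banks) $225 billion: an RBA asset is acquired → +$225B.
FX purchase $432 billion: an RBA asset is acquired → +$432B.
Net: 0 + 225 + 432 = +$657 billion.

+$657 billion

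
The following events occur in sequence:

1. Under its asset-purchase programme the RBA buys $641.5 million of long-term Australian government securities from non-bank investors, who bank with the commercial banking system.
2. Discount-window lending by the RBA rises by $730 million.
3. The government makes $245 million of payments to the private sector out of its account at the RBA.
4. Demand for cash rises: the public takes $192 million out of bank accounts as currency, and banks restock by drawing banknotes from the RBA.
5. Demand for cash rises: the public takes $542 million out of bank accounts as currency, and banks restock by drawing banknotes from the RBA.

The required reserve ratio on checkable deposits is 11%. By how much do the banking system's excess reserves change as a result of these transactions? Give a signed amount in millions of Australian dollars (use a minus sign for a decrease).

Asset purchase (from non-banks) $641.5 million: reserves +$641.5M, deposits +$641.5M.
Discount-window loan $730 million: reserves +$730M, deposits 0.
Government spending $245 million: reserves +$245M, deposits +$245M.
Currency withdrawal $192 million: reserves −$192M, deposits −$192M.
Currency withdrawal $542 million: reserves −$542M, deposits −$542M.
Totals: Δreserves = +$882.5M, Δdeposits = +$152.5M.
Δrequired reserves = 11% × +$152.5M = +$16.775M.
Δexcess reserves = Δreserves − Δrequired = +$882.5M − (+$16.775M) = +$865.725 million.

+$865.725 million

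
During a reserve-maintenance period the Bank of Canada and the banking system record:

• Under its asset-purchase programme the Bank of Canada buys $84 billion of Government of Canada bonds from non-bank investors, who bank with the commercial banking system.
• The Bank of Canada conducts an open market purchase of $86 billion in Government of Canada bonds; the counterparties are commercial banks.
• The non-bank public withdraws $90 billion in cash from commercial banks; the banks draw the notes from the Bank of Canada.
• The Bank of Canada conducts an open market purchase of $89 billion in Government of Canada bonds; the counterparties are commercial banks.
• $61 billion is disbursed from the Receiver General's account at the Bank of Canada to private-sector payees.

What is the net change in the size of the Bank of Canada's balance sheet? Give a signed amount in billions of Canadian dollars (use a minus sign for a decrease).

+$259 billion

Asset purchase (from non-banks) $84 billion: a Bank of Canada asset is acquired → +$84B.
OMO purchase (from banks) $86 billion: a Bank of Canada asset is acquired → +$86B.
Currency withdrawal $90 billion: only the composition of liabilities changes → 0.
OMO purchase (from banks) $89 billion: a Bank of Canada asset is acquired → +$89B.
Government spending $61 billion: only the composition of liabilities changes → 0.
Net: 84 + 86 + 0 + 89 + 0 = +$259 billion.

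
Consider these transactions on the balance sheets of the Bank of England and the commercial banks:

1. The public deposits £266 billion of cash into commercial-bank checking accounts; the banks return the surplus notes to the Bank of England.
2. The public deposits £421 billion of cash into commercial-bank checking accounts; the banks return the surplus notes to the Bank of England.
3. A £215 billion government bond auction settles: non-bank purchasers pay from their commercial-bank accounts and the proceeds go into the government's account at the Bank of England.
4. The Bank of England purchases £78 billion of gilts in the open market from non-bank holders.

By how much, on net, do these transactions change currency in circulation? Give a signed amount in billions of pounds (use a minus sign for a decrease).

-£687 billion

Bank of England balance sheet:
  Assets:      Securities +£78B
  Liabilities: Bank reserves +£550B, Currency in circulation −£687B, Government deposits +£215B
So the change in currency in circulation is -£687 billion.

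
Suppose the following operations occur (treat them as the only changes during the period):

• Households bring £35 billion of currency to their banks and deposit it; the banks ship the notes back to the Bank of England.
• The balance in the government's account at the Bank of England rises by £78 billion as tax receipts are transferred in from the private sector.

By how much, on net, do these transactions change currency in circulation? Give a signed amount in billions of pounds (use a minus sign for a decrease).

Currency deposit £35 billion: notes return to the central bank → −£35B.
Government account inflow £78 billion: no currency enters or leaves circulation → 0.
Net: −35 + 0 = -£35 billion.

-£35 billion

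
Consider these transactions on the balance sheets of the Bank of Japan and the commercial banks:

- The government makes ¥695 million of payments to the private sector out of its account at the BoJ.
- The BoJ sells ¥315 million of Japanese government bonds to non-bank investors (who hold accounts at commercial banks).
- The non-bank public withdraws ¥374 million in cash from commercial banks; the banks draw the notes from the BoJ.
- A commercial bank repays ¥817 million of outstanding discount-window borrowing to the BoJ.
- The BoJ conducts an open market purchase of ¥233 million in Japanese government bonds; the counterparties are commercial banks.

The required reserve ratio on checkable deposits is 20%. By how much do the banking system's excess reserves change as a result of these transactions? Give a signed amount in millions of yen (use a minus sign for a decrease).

Government spending ¥695 million: reserves +¥695M, deposits +¥695M.
Asset sale (to non-banks) ¥315 million: reserves −¥315M, deposits −¥315M.
Currency withdrawal ¥374 million: reserves −¥374M, deposits −¥374M.
Discount-window repayment ¥817 million: reserves −¥817M, deposits 0.
OMO purchase (from banks) ¥233 million: reserves +¥233M, deposits 0.
Totals: Δreserves = −¥578M, Δdeposits = +¥6M.
Δrequired reserves = 20% × +¥6M = +¥1.2M.
Δexcess reserves = Δreserves − Δrequired = −¥578M − (+¥1.2M) = -¥579.2 million.

-¥579.2 million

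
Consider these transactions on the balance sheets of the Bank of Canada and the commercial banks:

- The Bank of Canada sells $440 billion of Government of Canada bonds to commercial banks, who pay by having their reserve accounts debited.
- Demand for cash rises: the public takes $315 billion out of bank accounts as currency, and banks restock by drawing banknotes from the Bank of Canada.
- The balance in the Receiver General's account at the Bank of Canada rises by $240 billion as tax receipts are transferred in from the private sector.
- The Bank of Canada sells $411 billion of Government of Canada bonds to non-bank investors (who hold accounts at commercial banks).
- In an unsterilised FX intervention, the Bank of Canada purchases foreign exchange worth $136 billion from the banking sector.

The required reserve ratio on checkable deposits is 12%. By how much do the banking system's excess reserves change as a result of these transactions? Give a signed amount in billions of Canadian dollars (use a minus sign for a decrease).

-$1154.08 billion

OMO sale (to banks) $440 billion: reserves −$440B, deposits 0.
Currency withdrawal $315 billion: reserves −$315B, deposits −$315B.
Government account inflow $240 billion: reserves −$240B, deposits −$240B.
Asset sale (to non-banks) $411 billion: reserves −$411B, deposits −$411B.
FX purchase $136 billion: reserves +$136B, deposits 0.
Totals: Δreserves = −$1270B, Δdeposits = −$966B.
Δrequired reserves = 12% × −$966B = −$115.92B.
Δexcess reserves = Δreserves − Δrequired = −$1270B − (−$115.92B) = -$1154.08 billion.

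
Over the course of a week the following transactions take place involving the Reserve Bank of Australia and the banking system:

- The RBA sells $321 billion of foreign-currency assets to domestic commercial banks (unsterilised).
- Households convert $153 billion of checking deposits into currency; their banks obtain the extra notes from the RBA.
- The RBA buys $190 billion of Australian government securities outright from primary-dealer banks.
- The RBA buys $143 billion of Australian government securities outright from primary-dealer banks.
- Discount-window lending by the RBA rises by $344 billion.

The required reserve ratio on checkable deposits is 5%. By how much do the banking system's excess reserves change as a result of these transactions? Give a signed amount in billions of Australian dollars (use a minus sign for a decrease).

FX sale $321 billion: reserves −$321B, deposits 0.
Currency withdrawal $153 billion: reserves −$153B, deposits −$153B.
OMO purchase (from banks) $190 billion: reserves +$190B, deposits 0.
OMO purchase (from banks) $143 billion: reserves +$143B, deposits 0.
Discount-window loan $344 billion: reserves +$344B, deposits 0.
Totals: Δreserves = +$203B, Δdeposits = −$153B.
Δrequired reserves = 5% × −$153B = −$7.65B.
Δexcess reserves = Δreserves − Δrequired = +$203B − (−$7.65B) = +$210.65 billion.

+$210.65 billion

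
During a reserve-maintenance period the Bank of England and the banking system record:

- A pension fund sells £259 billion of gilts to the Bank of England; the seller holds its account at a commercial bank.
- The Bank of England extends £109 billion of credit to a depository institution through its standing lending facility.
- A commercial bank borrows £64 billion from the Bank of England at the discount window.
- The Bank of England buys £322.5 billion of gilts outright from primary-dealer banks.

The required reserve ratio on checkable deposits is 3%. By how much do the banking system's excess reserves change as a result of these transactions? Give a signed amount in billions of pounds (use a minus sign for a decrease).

+£746.73 billion

Asset purchase (from non-banks) £259 billion: reserves +£259B, deposits +£259B.
Discount-window loan £109 billion: reserves +£109B, deposits 0.
Discount-window loan £64 billion: reserves +£64B, deposits 0.
OMO purchase (from banks) £322.5 billion: reserves +£322.5B, deposits 0.
Totals: Δreserves = +£754.5B, Δdeposits = +£259B.
Δrequired reserves = 3% × +£259B = +£7.77B.
Δexcess reserves = Δreserves − Δrequired = +£754.5B − (+£7.77B) = +£746.73 billion.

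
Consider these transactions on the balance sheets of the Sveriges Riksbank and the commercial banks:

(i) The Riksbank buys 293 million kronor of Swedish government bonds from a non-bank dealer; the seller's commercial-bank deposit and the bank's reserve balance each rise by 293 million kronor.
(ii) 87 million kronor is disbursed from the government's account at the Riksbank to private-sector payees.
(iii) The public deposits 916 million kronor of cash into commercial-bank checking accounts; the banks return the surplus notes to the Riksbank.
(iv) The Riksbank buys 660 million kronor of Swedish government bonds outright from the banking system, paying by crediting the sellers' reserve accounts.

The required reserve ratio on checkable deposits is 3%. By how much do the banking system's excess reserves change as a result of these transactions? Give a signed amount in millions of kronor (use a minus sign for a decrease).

Asset purchase (from non-banks) 293 million kronor: reserves +293M, deposits +293M.
Government spending 87 million kronor: reserves +87M, deposits +87M.
Currency deposit 916 million kronor: reserves +916M, deposits +916M.
OMO purchase (from banks) 660 million kronor: reserves +660M, deposits 0.
Totals: Δreserves = +1956M, Δdeposits = +1296M.
Δrequired reserves = 3% × +1296M = +38.88M.
Δexcess reserves = Δreserves − Δrequired = +1956M − (+38.88M) = +1917.12 million.

+1917.12 million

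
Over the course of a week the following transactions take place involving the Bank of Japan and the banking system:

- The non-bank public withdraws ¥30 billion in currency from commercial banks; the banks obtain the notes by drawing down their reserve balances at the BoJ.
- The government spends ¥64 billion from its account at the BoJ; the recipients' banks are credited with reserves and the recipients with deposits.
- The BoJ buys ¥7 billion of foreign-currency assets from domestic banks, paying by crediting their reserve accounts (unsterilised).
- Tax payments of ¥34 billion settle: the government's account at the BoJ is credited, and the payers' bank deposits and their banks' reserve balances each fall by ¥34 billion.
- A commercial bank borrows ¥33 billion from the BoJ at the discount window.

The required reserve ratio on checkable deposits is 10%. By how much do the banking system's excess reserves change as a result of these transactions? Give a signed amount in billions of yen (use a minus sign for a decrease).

Currency withdrawal ¥30 billion: reserves −¥30B, deposits −¥30B.
Government spending ¥64 billion: reserves +¥64B, deposits +¥64B.
FX purchase ¥7 billion: reserves +¥7B, deposits 0.
Government account inflow ¥34 billion: reserves −¥34B, deposits −¥34B.
Discount-window loan ¥33 billion: reserves +¥33B, deposits 0.
Totals: Δreserves = +¥40B, Δdeposits = 0.
Δrequired reserves = 10% × 0 = 0.
Δexcess reserves = Δreserves − Δrequired = +¥40B − (0) = +¥40 billion.

+¥40 billion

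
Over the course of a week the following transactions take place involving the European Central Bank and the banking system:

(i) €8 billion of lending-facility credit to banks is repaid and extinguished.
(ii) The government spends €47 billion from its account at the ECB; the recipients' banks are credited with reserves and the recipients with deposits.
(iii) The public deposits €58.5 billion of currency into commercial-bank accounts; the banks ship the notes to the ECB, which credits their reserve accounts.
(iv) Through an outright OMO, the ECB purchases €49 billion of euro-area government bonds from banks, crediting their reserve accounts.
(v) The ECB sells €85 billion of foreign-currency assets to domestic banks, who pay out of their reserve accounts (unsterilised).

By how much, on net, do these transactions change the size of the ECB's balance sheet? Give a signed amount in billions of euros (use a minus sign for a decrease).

Discount-window repayment €8 billion: an ECB asset is shed → −€8B.
Government spending €47 billion: only the composition of liabilities changes → 0.
Currency deposit €58.5 billion: only the composition of liabilities changes → 0.
OMO purchase (from banks) €49 billion: an ECB asset is acquired → +€49B.
FX sale €85 billion: an ECB asset is shed → −€85B.
Net: −8 + 0 + 0 + 49 − 85 = -€44 billion.

-€44 billion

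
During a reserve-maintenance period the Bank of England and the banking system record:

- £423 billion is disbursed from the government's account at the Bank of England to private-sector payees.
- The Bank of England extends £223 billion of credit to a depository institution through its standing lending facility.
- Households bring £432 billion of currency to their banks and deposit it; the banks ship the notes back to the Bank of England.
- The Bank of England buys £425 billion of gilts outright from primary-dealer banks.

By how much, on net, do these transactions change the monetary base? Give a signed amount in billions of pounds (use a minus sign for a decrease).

+£1071 billion

Government spending £423 billion: a non-base liability converts back to reserves → +£423B.
Discount-window loan £223 billion: Bank of England balance sheet expands → +£223B.
Currency deposit £432 billion: just a shift between currency and reserves — both are base money → 0.
OMO purchase (from banks) £425 billion: Bank of England balance sheet expands → +£425B.
Net: 423 + 223 + 0 + 425 = +£1071 billion.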